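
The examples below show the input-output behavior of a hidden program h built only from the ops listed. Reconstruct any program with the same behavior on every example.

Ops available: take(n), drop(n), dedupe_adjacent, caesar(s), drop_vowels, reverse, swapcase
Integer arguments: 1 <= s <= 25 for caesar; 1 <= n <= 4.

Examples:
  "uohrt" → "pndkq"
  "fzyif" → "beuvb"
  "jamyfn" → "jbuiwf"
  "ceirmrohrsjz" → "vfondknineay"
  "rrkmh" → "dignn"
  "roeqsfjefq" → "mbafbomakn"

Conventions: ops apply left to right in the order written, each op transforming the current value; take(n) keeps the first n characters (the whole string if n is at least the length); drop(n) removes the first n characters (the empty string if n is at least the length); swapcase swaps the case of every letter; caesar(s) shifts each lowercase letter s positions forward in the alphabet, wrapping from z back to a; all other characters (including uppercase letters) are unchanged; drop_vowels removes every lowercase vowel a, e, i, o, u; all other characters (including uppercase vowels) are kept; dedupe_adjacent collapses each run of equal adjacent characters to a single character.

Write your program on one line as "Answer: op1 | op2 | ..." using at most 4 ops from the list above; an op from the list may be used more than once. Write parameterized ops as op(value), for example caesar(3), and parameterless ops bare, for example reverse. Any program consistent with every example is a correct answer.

caesar(19) | reverse | caesar(3)

Check, running the answer program on each example:
  "uohrt" -> "nhakm" -> "mkahn" -> "pndkq"
  "fzyif" -> "ysrby" -> "ybrsy" -> "beuvb"
  "jamyfn" -> "ctfryg" -> "gyrftc" -> "jbuiwf"
  "ceirmrohrsjz" -> "vxbkfkhaklcs" -> "sclkahkfkbxv" -> "vfondknineay"
  "rrkmh" -> "kkdfa" -> "afdkk" -> "dignn"
  "roeqsfjefq" -> "khxjlycxyj" -> "jyxcyljxhk" -> "mbafbomakn"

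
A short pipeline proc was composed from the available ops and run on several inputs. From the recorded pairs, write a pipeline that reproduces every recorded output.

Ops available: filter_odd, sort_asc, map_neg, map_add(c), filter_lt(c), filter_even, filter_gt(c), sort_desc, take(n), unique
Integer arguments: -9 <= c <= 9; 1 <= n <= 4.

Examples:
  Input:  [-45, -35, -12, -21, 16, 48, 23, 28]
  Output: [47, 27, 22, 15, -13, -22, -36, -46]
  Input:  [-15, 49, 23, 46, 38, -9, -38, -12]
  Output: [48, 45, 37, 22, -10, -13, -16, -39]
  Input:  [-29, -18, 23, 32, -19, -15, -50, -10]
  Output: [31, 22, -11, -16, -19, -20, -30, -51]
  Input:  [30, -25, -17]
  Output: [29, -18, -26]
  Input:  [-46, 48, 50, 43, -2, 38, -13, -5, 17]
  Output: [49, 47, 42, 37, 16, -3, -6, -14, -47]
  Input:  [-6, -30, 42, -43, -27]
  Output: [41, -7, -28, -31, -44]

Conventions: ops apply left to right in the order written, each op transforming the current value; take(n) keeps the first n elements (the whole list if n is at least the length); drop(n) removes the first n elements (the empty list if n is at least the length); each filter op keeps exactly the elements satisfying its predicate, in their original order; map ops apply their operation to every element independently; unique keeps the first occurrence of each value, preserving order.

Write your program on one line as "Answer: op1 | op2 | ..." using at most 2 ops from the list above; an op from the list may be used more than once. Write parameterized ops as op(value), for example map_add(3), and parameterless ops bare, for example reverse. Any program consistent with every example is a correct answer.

map_add(-1) | sort_desc

Check, running the answer program on each example:
  [-45, -35, -12, -21, 16, 48, 23, 28] -> [-46, -36, -13, -22, 15, 47, 22, 27] -> [47, 27, 22, 15, -13, -22, -36, -46]
  [-15, 49, 23, 46, 38, -9, -38, -12] -> [-16, 48, 22, 45, 37, -10, -39, -13] -> [48, 45, 37, 22, -10, -13, -16, -39]
  [-29, -18, 23, 32, -19, -15, -50, -10] -> [-30, -19, 22, 31, -20, -16, -51, -11] -> [31, 22, -11, -16, -19, -20, -30, -51]
  [30, -25, -17] -> [29, -26, -18] -> [29, -18, -26]
  [-46, 48, 50, 43, -2, 38, -13, -5, 17] -> [-47, 47, 49, 42, -3, 37, -14, -6, 16] -> [49, 47, 42, 37, 16, -3, -6, -14, -47]
  [-6, -30, 42, -43, -27] -> [-7, -31, 41, -44, -28] -> [41, -7, -28, -31, -44]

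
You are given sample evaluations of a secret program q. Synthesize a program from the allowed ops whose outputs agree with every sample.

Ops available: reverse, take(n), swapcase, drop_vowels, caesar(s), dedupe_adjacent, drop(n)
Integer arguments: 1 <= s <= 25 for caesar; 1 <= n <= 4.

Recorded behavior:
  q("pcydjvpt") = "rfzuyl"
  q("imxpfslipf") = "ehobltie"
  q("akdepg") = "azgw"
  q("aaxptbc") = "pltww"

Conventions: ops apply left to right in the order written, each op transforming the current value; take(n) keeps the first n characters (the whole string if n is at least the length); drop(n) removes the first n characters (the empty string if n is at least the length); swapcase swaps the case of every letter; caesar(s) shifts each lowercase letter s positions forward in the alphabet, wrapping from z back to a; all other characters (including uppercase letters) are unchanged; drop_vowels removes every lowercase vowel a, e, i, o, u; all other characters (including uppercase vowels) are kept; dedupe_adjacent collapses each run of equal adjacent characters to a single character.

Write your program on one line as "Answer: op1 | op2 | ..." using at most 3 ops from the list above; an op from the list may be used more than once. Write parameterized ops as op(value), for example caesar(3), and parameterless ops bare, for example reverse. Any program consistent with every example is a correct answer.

reverse | drop(2) | caesar(22)

Check, running the answer program on each example:
  "pcydjvpt" -> "tpvjdycp" -> "vjdycp" -> "rfzuyl"
  "imxpfslipf" -> "fpilsfpxmi" -> "ilsfpxmi" -> "ehobltie"
  "akdepg" -> "gpedka" -> "edka" -> "azgw"
  "aaxptbc" -> "cbtpxaa" -> "tpxaa" -> "pltww"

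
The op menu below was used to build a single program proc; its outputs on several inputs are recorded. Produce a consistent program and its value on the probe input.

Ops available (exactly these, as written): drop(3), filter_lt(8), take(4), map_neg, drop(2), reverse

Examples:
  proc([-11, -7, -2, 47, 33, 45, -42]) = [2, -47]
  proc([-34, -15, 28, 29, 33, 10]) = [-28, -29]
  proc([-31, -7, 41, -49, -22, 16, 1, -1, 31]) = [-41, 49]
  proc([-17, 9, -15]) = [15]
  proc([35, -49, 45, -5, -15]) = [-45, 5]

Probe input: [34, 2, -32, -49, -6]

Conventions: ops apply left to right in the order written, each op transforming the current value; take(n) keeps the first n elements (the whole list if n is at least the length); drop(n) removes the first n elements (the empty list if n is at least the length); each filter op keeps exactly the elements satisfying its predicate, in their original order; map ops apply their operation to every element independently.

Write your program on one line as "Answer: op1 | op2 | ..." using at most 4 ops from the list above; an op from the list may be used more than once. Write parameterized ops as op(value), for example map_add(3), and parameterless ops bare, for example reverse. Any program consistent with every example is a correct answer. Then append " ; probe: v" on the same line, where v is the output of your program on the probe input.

take(4) | drop(2) | map_neg ; probe: [32, 49]

Check, running the answer program on each example:
  [-11, -7, -2, 47, 33, 45, -42] -> [-11, -7, -2, 47] -> [-2, 47] -> [2, -47]
  [-34, -15, 28, 29, 33, 10] -> [-34, -15, 28, 29] -> [28, 29] -> [-28, -29]
  [-31, -7, 41, -49, -22, 16, 1, -1, 31] -> [-31, -7, 41, -49] -> [41, -49] -> [-41, 49]
  [-17, 9, -15] -> [-17, 9, -15] -> [-15] -> [15]
  [35, -49, 45, -5, -15] -> [35, -49, 45, -5] -> [45, -5] -> [-45, 5]
  probe: [34, 2, -32, -49, -6] -> [34, 2, -32, -49] -> [-32, -49] -> [32, 49]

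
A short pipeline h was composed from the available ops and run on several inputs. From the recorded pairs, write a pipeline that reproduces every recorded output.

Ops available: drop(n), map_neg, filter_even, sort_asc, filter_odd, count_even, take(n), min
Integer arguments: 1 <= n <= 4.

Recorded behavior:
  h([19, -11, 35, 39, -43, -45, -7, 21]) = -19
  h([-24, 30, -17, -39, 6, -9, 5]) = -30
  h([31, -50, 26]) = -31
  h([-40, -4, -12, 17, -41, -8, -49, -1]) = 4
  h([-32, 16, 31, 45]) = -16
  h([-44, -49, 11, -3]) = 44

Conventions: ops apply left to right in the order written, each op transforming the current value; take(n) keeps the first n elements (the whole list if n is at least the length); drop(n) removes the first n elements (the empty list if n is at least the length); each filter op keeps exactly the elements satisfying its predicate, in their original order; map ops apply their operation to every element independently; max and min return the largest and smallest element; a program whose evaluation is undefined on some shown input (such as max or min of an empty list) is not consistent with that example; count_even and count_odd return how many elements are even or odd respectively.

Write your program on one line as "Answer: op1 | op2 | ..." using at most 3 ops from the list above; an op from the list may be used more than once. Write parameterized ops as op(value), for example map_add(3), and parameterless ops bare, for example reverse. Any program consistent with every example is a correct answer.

map_neg | take(2) | min

Check, running the answer program on each example:
  [19, -11, 35, 39, -43, -45, -7, 21] -> [-19, 11, -35, -39, 43, 45, 7, -21] -> [-19, 11] -> -19
  [-24, 30, -17, -39, 6, -9, 5] -> [24, -30, 17, 39, -6, 9, -5] -> [24, -30] -> -30
  [31, -50, 26] -> [-31, 50, -26] -> [-31, 50] -> -31
  [-40, -4, -12, 17, -41, -8, -49, -1] -> [40, 4, 12, -17, 41, 8, 49, 1] -> [40, 4] -> 4
  [-32, 16, 31, 45] -> [32, -16, -31, -45] -> [32, -16] -> -16
  [-44, -49, 11, -3] -> [44, 49, -11, 3] -> [44, 49] -> 44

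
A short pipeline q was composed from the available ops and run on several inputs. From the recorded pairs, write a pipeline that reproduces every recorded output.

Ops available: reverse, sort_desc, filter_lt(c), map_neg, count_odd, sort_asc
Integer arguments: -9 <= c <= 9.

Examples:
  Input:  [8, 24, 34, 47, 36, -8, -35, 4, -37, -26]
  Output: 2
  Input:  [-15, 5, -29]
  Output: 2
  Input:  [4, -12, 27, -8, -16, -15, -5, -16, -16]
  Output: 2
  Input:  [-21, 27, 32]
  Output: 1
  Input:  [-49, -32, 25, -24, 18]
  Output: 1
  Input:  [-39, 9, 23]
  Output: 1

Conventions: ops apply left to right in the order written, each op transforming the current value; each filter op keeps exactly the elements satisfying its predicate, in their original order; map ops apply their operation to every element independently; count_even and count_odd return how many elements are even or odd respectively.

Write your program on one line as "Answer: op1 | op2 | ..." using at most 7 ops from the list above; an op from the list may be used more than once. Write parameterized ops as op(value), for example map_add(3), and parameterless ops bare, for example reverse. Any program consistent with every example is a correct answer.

filter_lt(8) | map_neg | sort_asc | map_neg | filter_lt(0) | count_odd

Check, running the answer program on each example:
  [8, 24, 34, 47, 36, -8, -35, 4, -37, -26] -> [-8, -35, 4, -37, -26] -> [8, 35, -4, 37, 26] -> [-4, 8, 26, 35, 37] -> [4, -8, -26, -35, -37] -> [-8, -26, -35, -37] -> 2
  [-15, 5, -29] -> [-15, 5, -29] -> [15, -5, 29] -> [-5, 15, 29] -> [5, -15, -29] -> [-15, -29] -> 2
  [4, -12, 27, -8, -16, -15, -5, -16, -16] -> [4, -12, -8, -16, -15, -5, -16, -16] -> [-4, 12, 8, 16, 15, 5, 16, 16] -> [-4, 5, 8, 12, 15, 16, 16, 16] -> [4, -5, -8, -12, -15, -16, -16, -16] -> [-5, -8, -12, -15, -16, -16, -16] -> 2
  [-21, 27, 32] -> [-21] -> [21] -> [21] -> [-21] -> [-21] -> 1
  [-49, -32, 25, -24, 18] -> [-49, -32, -24] -> [49, 32, 24] -> [24, 32, 49] -> [-24, -32, -49] -> [-24, -32, -49] -> 1
  [-39, 9, 23] -> [-39] -> [39] -> [39] -> [-39] -> [-39] -> 1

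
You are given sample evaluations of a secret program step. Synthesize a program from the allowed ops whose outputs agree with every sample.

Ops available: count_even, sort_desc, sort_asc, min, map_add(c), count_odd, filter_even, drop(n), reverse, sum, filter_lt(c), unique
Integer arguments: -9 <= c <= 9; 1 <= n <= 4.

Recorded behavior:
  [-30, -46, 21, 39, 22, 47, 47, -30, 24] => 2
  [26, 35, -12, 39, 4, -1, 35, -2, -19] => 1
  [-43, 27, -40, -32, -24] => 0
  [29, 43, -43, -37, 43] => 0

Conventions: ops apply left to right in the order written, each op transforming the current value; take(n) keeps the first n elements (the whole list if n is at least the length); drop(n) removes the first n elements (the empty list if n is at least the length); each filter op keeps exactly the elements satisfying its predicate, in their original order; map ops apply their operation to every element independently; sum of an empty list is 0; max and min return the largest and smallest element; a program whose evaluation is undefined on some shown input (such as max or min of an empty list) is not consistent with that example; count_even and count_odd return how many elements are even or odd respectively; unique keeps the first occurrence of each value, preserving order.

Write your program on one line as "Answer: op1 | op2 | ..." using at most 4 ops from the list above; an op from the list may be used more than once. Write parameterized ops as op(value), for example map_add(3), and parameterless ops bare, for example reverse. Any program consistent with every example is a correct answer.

filter_even | sort_desc | drop(3) | count_even

Check, running the answer program on each example:
  [-30, -46, 21, 39, 22, 47, 47, -30, 24] -> [-30, -46, 22, -30, 24] -> [24, 22, -30, -30, -46] -> [-30, -46] -> 2
  [26, 35, -12, 39, 4, -1, 35, -2, -19] -> [26, -12, 4, -2] -> [26, 4, -2, -12] -> [-12] -> 1
  [-43, 27, -40, -32, -24] -> [-40, -32, -24] -> [-24, -32, -40] -> [] -> 0
  [29, 43, -43, -37, 43] -> [] -> [] -> [] -> 0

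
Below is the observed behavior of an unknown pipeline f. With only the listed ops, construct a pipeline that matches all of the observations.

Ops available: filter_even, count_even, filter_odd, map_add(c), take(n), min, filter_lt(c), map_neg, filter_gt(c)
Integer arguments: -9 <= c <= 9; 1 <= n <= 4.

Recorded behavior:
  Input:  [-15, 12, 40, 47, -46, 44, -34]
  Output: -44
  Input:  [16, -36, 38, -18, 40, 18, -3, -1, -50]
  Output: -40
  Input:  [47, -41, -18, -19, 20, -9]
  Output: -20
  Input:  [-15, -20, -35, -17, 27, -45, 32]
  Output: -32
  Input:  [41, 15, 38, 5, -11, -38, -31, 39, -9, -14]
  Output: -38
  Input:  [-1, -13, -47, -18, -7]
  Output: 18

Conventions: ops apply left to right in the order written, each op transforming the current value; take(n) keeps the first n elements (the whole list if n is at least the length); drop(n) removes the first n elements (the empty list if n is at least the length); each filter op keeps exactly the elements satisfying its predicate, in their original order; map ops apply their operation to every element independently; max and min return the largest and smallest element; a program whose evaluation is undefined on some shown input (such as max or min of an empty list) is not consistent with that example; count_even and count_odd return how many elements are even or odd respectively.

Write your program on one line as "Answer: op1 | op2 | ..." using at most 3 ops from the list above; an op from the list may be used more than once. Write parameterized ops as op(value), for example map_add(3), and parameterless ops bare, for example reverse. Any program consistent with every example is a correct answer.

filter_even | map_neg | min

Check, running the answer program on each example:
  [-15, 12, 40, 47, -46, 44, -34] -> [12, 40, -46, 44, -34] -> [-12, -40, 46, -44, 34] -> -44
  [16, -36, 38, -18, 40, 18, -3, -1, -50] -> [16, -36, 38, -18, 40, 18, -50] -> [-16, 36, -38, 18, -40, -18, 50] -> -40
  [47, -41, -18, -19, 20, -9] -> [-18, 20] -> [18, -20] -> -20
  [-15, -20, -35, -17, 27, -45, 32] -> [-20, 32] -> [20, -32] -> -32
  [41, 15, 38, 5, -11, -38, -31, 39, -9, -14] -> [38, -38, -14] -> [-38, 38, 14] -> -38
  [-1, -13, -47, -18, -7] -> [-18] -> [18] -> 18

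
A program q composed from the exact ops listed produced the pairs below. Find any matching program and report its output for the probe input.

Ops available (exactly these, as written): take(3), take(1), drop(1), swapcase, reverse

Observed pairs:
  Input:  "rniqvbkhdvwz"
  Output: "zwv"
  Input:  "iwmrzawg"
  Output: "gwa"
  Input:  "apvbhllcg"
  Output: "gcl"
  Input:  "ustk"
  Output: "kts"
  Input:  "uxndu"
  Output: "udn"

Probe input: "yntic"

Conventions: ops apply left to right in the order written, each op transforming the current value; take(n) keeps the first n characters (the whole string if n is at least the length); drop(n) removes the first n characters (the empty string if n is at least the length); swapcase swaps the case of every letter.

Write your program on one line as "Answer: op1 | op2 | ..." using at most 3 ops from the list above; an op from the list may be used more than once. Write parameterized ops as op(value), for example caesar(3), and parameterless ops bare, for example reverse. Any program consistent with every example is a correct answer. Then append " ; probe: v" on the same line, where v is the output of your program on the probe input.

reverse | take(3) ; probe: "cit"

Check, running the answer program on each example:
  "rniqvbkhdvwz" -> "zwvdhkbvqinr" -> "zwv"
  "iwmrzawg" -> "gwazrmwi" -> "gwa"
  "apvbhllcg" -> "gcllhbvpa" -> "gcl"
  "ustk" -> "ktsu" -> "kts"
  "uxndu" -> "udnxu" -> "udn"
  probe: "yntic" -> "citny" -> "cit"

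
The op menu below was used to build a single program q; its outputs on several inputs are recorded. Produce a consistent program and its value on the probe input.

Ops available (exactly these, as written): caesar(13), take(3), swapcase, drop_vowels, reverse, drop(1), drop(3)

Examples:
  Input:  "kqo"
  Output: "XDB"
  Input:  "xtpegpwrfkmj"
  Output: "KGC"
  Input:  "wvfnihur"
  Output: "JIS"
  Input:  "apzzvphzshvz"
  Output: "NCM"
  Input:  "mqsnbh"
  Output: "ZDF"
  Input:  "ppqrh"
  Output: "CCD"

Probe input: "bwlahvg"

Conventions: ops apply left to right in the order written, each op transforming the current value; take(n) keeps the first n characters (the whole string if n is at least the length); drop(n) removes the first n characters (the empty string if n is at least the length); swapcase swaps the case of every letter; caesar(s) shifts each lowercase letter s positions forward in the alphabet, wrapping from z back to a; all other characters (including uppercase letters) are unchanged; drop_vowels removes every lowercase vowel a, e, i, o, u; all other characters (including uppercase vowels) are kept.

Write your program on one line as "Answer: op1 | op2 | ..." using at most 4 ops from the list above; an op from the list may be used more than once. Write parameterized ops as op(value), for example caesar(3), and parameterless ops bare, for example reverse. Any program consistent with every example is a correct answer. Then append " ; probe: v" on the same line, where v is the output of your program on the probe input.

caesar(13) | take(3) | swapcase ; probe: "OJY"

Check, running the answer program on each example:
  "kqo" -> "xdb" -> "xdb" -> "XDB"
  "xtpegpwrfkmj" -> "kgcrtcjesxzw" -> "kgc" -> "KGC"
  "wvfnihur" -> "jisavuhe" -> "jis" -> "JIS"
  "apzzvphzshvz" -> "ncmmicumfuim" -> "ncm" -> "NCM"
  "mqsnbh" -> "zdfaou" -> "zdf" -> "ZDF"
  "ppqrh" -> "ccdeu" -> "ccd" -> "CCD"
  probe: "bwlahvg" -> "ojynuit" -> "ojy" -> "OJY"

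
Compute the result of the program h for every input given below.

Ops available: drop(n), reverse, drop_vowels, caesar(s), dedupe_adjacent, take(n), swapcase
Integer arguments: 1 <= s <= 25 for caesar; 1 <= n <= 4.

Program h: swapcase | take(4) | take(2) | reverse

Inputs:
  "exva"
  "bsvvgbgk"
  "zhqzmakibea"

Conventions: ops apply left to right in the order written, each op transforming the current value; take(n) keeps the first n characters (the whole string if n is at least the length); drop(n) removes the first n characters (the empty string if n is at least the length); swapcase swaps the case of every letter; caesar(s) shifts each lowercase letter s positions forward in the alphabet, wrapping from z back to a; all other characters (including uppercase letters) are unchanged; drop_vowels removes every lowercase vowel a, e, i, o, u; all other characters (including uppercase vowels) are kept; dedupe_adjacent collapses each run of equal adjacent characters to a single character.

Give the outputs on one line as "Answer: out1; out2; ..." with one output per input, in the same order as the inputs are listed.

Execution, op by op:
  "exva" -> "EXVA" -> "EXVA" -> "EX" -> "XE"
  "bsvvgbgk" -> "BSVVGBGK" -> "BSVV" -> "BS" -> "SB"
  "zhqzmakibea" -> "ZHQZMAKIBEA" -> "ZHQZ" -> "ZH" -> "HZ"

"XE"; "SB"; "HZ"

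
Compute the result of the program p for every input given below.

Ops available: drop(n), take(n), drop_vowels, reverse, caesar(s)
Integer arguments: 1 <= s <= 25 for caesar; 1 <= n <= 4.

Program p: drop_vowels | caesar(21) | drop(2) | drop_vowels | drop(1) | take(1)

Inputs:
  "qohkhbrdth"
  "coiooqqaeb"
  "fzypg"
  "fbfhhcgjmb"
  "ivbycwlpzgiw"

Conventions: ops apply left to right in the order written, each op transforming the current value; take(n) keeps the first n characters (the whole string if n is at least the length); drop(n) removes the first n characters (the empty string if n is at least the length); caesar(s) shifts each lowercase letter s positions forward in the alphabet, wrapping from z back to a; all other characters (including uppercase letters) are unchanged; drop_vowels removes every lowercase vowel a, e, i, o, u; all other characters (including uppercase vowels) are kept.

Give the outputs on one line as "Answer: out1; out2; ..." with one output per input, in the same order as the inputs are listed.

"c"; "w"; "k"; "c"; "x"

Execution, op by op:
  "qohkhbrdth" -> "qhkhbrdth" -> "lcfcwmyoc" -> "fcwmyoc" -> "fcwmyc" -> "cwmyc" -> "c"
  "coiooqqaeb" -> "cqqb" -> "xllw" -> "lw" -> "lw" -> "w" -> "w"
  "fzypg" -> "fzypg" -> "autkb" -> "tkb" -> "tkb" -> "kb" -> "k"
  "fbfhhcgjmb" -> "fbfhhcgjmb" -> "awaccxbehw" -> "accxbehw" -> "ccxbhw" -> "cxbhw" -> "c"
  "ivbycwlpzgiw" -> "vbycwlpzgw" -> "qwtxrgkubr" -> "txrgkubr" -> "txrgkbr" -> "xrgkbr" -> "x"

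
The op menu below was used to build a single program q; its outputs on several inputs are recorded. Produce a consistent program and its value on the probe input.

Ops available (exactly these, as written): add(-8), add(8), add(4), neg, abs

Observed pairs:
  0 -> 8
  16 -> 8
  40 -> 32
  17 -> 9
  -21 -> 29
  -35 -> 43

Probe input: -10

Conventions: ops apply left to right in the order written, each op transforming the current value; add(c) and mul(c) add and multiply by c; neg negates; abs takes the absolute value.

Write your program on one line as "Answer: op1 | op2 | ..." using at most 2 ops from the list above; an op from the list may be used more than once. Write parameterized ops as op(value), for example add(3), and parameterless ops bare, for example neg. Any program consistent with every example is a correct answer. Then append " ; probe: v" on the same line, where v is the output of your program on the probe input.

add(-8) | abs ; probe: 18

Check, running the answer program on each example:
  0 -> -8 -> 8
  16 -> 8 -> 8
  40 -> 32 -> 32
  17 -> 9 -> 9
  -21 -> -29 -> 29
  -35 -> -43 -> 43
  probe: -10 -> -18 -> 18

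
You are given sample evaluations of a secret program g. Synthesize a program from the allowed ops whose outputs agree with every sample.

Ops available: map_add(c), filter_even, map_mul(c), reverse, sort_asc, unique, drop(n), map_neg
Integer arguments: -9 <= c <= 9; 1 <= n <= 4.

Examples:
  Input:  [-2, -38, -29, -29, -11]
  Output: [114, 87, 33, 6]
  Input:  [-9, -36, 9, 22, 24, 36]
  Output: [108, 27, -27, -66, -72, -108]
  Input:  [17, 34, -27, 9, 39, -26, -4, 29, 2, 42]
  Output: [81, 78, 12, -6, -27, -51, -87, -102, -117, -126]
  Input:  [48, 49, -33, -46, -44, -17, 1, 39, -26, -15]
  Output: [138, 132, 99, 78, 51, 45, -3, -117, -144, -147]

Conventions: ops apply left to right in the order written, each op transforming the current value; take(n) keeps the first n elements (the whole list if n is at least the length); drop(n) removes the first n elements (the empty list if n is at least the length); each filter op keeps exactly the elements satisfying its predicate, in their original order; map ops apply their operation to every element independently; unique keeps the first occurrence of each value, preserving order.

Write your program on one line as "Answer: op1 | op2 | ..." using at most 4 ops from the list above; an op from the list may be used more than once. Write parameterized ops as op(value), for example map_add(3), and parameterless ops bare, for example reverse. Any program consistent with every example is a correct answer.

map_mul(-3) | sort_asc | unique | reverse

Check, running the answer program on each example:
  [-2, -38, -29, -29, -11] -> [6, 114, 87, 87, 33] -> [6, 33, 87, 87, 114] -> [6, 33, 87, 114] -> [114, 87, 33, 6]
  [-9, -36, 9, 22, 24, 36] -> [27, 108, -27, -66, -72, -108] -> [-108, -72, -66, -27, 27, 108] -> [-108, -72, -66, -27, 27, 108] -> [108, 27, -27, -66, -72, -108]
  [17, 34, -27, 9, 39, -26, -4, 29, 2, 42] -> [-51, -102, 81, -27, -117, 78, 12, -87, -6, -126] -> [-126, -117, -102, -87, -51, -27, -6, 12, 78, 81] -> [-126, -117, -102, -87, -51, -27, -6, 12, 78, 81] -> [81, 78, 12, -6, -27, -51, -87, -102, -117, -126]
  [48, 49, -33, -46, -44, -17, 1, 39, -26, -15] -> [-144, -147, 99, 138, 132, 51, -3, -117, 78, 45] -> [-147, -144, -117, -3, 45, 51, 78, 99, 132, 138] -> [-147, -144, -117, -3, 45, 51, 78, 99, 132, 138] -> [138, 132, 99, 78, 51, 45, -3, -117, -144, -147]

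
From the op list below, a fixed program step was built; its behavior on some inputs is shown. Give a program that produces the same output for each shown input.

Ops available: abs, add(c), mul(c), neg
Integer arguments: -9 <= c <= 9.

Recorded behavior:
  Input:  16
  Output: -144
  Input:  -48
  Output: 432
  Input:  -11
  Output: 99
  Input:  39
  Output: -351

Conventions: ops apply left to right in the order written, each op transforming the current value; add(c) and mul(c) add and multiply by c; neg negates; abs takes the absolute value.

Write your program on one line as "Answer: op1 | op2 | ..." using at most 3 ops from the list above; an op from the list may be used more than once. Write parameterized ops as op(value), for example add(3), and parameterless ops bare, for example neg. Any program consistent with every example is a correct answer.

neg | mul(-3) | mul(-3)

Check, running the answer program on each example:
  16 -> -16 -> 48 -> -144
  -48 -> 48 -> -144 -> 432
  -11 -> 11 -> -33 -> 99
  39 -> -39 -> 117 -> -351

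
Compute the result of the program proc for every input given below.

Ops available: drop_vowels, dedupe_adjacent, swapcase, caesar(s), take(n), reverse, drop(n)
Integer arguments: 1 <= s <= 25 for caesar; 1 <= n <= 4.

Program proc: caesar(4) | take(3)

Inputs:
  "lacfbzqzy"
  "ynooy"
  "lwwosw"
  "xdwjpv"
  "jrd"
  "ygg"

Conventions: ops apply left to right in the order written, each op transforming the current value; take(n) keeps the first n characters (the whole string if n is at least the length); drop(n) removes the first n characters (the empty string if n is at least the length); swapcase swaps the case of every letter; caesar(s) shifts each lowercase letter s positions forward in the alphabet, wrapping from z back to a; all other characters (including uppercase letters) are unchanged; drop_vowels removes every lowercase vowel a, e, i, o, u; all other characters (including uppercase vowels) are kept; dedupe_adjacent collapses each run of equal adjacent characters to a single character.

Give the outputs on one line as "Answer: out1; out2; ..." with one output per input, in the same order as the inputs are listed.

"peg"; "crs"; "paa"; "bha"; "nvh"; "ckk"

Execution, op by op:
  "lacfbzqzy" -> "pegjfdudc" -> "peg"
  "ynooy" -> "crssc" -> "crs"
  "lwwosw" -> "paaswa" -> "paa"
  "xdwjpv" -> "bhantz" -> "bha"
  "jrd" -> "nvh" -> "nvh"
  "ygg" -> "ckk" -> "ckk"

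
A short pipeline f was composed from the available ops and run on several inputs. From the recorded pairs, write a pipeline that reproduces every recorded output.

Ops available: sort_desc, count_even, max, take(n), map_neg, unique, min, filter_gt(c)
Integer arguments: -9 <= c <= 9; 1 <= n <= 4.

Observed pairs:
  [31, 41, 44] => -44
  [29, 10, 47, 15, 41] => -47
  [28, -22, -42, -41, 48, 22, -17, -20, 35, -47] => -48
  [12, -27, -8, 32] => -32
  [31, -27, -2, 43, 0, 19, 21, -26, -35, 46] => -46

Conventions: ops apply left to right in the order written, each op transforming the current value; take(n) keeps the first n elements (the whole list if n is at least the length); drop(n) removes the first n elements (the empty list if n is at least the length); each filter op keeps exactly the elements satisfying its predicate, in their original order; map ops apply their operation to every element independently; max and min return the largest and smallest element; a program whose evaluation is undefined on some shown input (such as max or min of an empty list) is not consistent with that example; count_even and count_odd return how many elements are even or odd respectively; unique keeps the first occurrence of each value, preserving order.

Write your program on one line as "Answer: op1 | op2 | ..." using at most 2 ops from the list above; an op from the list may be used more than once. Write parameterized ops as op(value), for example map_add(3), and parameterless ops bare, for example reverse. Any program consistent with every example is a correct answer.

map_neg | min

Check, running the answer program on each example:
  [31, 41, 44] -> [-31, -41, -44] -> -44
  [29, 10, 47, 15, 41] -> [-29, -10, -47, -15, -41] -> -47
  [28, -22, -42, -41, 48, 22, -17, -20, 35, -47] -> [-28, 22, 42, 41, -48, -22, 17, 20, -35, 47] -> -48
  [12, -27, -8, 32] -> [-12, 27, 8, -32] -> -32
  [31, -27, -2, 43, 0, 19, 21, -26, -35, 46] -> [-31, 27, 2, -43, 0, -19, -21, 26, 35, -46] -> -46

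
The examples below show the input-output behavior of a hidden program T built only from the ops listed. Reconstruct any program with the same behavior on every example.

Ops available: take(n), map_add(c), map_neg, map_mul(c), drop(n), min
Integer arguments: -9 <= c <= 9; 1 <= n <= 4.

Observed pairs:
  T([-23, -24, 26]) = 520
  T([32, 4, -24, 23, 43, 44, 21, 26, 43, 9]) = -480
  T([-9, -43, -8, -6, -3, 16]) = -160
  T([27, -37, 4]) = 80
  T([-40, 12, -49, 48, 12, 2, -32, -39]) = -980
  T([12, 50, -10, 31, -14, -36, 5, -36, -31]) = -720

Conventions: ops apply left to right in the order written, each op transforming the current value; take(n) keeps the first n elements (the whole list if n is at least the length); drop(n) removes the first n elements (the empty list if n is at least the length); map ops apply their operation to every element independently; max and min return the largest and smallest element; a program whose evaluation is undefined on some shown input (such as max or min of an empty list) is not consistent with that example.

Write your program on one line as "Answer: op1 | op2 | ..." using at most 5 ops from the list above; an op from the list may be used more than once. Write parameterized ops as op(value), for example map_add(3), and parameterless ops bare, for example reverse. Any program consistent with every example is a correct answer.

map_mul(-4) | map_mul(-5) | drop(2) | min

Check, running the answer program on each example:
  [-23, -24, 26] -> [92, 96, -104] -> [-460, -480, 520] -> [520] -> 520
  [32, 4, -24, 23, 43, 44, 21, 26, 43, 9] -> [-128, -16, 96, -92, -172, -176, -84, -104, -172, -36] -> [640, 80, -480, 460, 860, 880, 420, 520, 860, 180] -> [-480, 460, 860, 880, 420, 520, 860, 180] -> -480
  [-9, -43, -8, -6, -3, 16] -> [36, 172, 32, 24, 12, -64] -> [-180, -860, -160, -120, -60, 320] -> [-160, -120, -60, 320] -> -160
  [27, -37, 4] -> [-108, 148, -16] -> [540, -740, 80] -> [80] -> 80
  [-40, 12, -49, 48, 12, 2, -32, -39] -> [160, -48, 196, -192, -48, -8, 128, 156] -> [-800, 240, -980, 960, 240, 40, -640, -780] -> [-980, 960, 240, 40, -640, -780] -> -980
  [12, 50, -10, 31, -14, -36, 5, -36, -31] -> [-48, -200, 40, -124, 56, 144, -20, 144, 124] -> [240, 1000, -200, 620, -280, -720, 100, -720, -620] -> [-200, 620, -280, -720, 100, -720, -620] -> -720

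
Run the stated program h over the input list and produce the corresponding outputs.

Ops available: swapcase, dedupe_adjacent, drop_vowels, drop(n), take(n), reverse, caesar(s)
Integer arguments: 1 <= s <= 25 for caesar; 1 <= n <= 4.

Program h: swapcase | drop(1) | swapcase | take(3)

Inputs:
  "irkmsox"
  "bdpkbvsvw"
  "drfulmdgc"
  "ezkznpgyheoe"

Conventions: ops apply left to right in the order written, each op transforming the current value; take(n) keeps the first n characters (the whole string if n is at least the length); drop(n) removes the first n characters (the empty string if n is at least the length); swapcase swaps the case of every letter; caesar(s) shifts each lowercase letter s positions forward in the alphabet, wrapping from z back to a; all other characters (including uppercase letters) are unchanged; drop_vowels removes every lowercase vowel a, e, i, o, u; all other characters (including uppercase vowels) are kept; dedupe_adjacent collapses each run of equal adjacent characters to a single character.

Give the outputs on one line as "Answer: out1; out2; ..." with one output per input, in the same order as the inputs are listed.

Execution, op by op:
  "irkmsox" -> "IRKMSOX" -> "RKMSOX" -> "rkmsox" -> "rkm"
  "bdpkbvsvw" -> "BDPKBVSVW" -> "DPKBVSVW" -> "dpkbvsvw" -> "dpk"
  "drfulmdgc" -> "DRFULMDGC" -> "RFULMDGC" -> "rfulmdgc" -> "rfu"
  "ezkznpgyheoe" -> "EZKZNPGYHEOE" -> "ZKZNPGYHEOE" -> "zkznpgyheoe" -> "zkz"

"rkm"; "dpk"; "rfu"; "zkz"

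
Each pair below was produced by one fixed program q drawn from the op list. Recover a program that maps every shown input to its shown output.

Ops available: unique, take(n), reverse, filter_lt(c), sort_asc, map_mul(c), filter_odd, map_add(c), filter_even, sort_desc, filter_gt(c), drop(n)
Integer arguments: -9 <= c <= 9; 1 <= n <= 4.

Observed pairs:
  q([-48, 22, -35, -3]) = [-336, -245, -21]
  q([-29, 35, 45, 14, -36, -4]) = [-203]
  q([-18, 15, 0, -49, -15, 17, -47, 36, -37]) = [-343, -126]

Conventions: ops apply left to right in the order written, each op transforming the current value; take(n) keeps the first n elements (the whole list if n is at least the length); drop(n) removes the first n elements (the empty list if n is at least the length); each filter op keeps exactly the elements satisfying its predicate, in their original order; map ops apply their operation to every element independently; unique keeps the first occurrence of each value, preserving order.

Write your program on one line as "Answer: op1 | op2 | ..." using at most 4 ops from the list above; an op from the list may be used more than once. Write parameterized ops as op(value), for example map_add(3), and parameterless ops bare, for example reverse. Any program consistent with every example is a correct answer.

take(4) | filter_lt(0) | map_mul(7) | sort_asc

Check, running the answer program on each example:
  [-48, 22, -35, -3] -> [-48, 22, -35, -3] -> [-48, -35, -3] -> [-336, -245, -21] -> [-336, -245, -21]
  [-29, 35, 45, 14, -36, -4] -> [-29, 35, 45, 14] -> [-29] -> [-203] -> [-203]
  [-18, 15, 0, -49, -15, 17, -47, 36, -37] -> [-18, 15, 0, -49] -> [-18, -49] -> [-126, -343] -> [-343, -126]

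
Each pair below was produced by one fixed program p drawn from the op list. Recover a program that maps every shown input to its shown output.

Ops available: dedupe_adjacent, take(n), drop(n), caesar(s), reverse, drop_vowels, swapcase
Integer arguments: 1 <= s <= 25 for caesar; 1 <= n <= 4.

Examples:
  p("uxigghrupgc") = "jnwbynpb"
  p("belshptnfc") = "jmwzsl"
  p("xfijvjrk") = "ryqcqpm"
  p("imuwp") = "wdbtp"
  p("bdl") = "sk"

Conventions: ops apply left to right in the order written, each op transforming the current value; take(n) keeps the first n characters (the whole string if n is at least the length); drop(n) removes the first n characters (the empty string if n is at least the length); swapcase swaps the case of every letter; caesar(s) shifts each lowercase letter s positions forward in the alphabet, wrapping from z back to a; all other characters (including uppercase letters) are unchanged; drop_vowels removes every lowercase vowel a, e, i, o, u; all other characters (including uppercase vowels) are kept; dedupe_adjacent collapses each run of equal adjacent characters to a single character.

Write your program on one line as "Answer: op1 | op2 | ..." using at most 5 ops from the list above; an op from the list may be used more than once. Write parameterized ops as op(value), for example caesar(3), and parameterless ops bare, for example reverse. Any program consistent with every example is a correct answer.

caesar(25) | reverse | caesar(8) | dedupe_adjacent | drop_vowels

Check, running the answer program on each example:
  "uxigghrupgc" -> "twhffgqtofb" -> "bfotqgffhwt" -> "jnwbyonnpeb" -> "jnwbyonpeb" -> "jnwbynpb"
  "belshptnfc" -> "adkrgosmeb" -> "bemsogrkda" -> "jmuawozsli" -> "jmuawozsli" -> "jmwzsl"
  "xfijvjrk" -> "wehiuiqj" -> "jqiuihew" -> "ryqcqpme" -> "ryqcqpme" -> "ryqcqpm"
  "imuwp" -> "hltvo" -> "ovtlh" -> "wdbtp" -> "wdbtp" -> "wdbtp"
  "bdl" -> "ack" -> "kca" -> "ski" -> "ski" -> "sk"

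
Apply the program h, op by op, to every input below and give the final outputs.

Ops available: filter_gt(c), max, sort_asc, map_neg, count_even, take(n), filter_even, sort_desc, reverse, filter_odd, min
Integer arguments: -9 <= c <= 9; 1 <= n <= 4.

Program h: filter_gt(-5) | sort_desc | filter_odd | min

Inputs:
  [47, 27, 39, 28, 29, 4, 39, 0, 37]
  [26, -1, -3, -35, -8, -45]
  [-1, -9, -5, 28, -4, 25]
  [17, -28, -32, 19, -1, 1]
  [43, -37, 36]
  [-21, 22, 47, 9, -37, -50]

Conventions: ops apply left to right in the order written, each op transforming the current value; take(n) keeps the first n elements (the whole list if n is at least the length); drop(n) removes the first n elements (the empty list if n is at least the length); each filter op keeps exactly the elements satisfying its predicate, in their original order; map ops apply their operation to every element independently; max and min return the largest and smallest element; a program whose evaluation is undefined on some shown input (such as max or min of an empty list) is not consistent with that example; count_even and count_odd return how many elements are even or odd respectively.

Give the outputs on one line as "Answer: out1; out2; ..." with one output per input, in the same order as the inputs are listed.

27; -3; -1; -1; 43; 9

Execution, op by op:
  [47, 27, 39, 28, 29, 4, 39, 0, 37] -> [47, 27, 39, 28, 29, 4, 39, 0, 37] -> [47, 39, 39, 37, 29, 28, 27, 4, 0] -> [47, 39, 39, 37, 29, 27] -> 27
  [26, -1, -3, -35, -8, -45] -> [26, -1, -3] -> [26, -1, -3] -> [-1, -3] -> -3
  [-1, -9, -5, 28, -4, 25] -> [-1, 28, -4, 25] -> [28, 25, -1, -4] -> [25, -1] -> -1
  [17, -28, -32, 19, -1, 1] -> [17, 19, -1, 1] -> [19, 17, 1, -1] -> [19, 17, 1, -1] -> -1
  [43, -37, 36] -> [43, 36] -> [43, 36] -> [43] -> 43
  [-21, 22, 47, 9, -37, -50] -> [22, 47, 9] -> [47, 22, 9] -> [47, 9] -> 9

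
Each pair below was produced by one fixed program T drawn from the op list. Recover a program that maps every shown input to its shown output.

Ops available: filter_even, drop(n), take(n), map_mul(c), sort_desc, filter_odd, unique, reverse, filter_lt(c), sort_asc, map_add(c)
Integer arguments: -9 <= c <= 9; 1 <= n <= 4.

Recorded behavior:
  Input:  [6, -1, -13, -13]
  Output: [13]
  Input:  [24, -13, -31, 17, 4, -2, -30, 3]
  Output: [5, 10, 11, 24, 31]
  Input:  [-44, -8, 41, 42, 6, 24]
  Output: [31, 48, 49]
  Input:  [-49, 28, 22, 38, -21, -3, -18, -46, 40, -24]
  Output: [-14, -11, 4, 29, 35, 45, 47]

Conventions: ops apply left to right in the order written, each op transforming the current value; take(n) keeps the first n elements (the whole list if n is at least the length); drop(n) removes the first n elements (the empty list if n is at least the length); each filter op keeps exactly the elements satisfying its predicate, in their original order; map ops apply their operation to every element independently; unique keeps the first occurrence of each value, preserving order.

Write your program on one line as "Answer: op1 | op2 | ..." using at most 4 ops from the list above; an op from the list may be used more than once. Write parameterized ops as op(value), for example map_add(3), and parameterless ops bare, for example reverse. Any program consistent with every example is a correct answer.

map_add(7) | sort_asc | drop(3)

Check, running the answer program on each example:
  [6, -1, -13, -13] -> [13, 6, -6, -6] -> [-6, -6, 6, 13] -> [13]
  [24, -13, -31, 17, 4, -2, -30, 3] -> [31, -6, -24, 24, 11, 5, -23, 10] -> [-24, -23, -6, 5, 10, 11, 24, 31] -> [5, 10, 11, 24, 31]
  [-44, -8, 41, 42, 6, 24] -> [-37, -1, 48, 49, 13, 31] -> [-37, -1, 13, 31, 48, 49] -> [31, 48, 49]
  [-49, 28, 22, 38, -21, -3, -18, -46, 40, -24] -> [-42, 35, 29, 45, -14, 4, -11, -39, 47, -17] -> [-42, -39, -17, -14, -11, 4, 29, 35, 45, 47] -> [-14, -11, 4, 29, 35, 45, 47]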